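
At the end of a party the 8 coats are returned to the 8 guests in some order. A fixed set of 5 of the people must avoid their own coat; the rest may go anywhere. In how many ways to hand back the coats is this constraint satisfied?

21234

Inclusion-exclusion on the 5 forbidden self-matches:
Σ_{j=0}^{5} (-1)^j C(5,j)(8-j)!
= C(5,0)·8! - C(5,1)·7! + C(5,2)·6! - C(5,3)·5! + C(5,4)·4! - C(5,5)·3!
= 40320 - 25200 + 7200 - 1200 + 120 - 6
= 21234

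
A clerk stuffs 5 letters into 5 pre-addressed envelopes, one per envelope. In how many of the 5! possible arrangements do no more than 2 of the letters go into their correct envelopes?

109

# with exactly i fixed is C(5,i)·!(5-i); sum over i=0..2:
  i=0: C(5,0)·!5 = 1·44 = 44
  i=1: C(5,1)·!4 = 5·9 = 45
  i=2: C(5,2)·!3 = 10·2 = 20
Total = 109.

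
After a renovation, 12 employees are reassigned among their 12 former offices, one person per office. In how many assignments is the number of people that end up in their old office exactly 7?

Pick the 7 fixed positions: C(12,7) = 792 ways.
The remaining 5 must be deranged: !5 = 44.
Total: 792 × 44 = 34848.

34848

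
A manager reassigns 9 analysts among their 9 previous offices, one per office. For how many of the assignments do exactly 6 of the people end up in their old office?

Pick the 6 fixed positions: C(9,6) = 84 ways.
The other 3 form a derangement: !3 = 2.
Total: 84 × 2 = 168.

168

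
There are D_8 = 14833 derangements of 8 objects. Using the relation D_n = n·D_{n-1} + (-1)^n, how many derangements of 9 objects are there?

133496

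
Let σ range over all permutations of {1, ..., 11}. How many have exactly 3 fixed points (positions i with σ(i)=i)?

2447445

Pick the 3 fixed positions: C(11,3) = 165 ways.
The other 8 form a derangement: !8 = 14833.
Total: 165 × 14833 = 2447445.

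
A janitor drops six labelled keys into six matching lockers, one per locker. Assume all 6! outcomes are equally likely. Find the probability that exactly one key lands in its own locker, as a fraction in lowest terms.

11/30

Favorable outcomes: C(6,1)·!5 = 6·44 = 264.
Total outcomes: 6! = 720.
Probability = 264/720 = 11/30.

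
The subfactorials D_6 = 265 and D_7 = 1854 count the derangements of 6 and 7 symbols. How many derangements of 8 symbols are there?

14833

D_8 = (8-1)·(D_7 + D_6) = 7·(1854 + 265) = 7·2119 = 14833.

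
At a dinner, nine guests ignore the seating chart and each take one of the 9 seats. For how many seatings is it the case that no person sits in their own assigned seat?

133496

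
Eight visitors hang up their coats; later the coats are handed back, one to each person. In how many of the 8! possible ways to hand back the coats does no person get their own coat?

14833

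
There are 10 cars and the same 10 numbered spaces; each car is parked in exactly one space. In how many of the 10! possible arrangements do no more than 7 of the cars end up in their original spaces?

3628754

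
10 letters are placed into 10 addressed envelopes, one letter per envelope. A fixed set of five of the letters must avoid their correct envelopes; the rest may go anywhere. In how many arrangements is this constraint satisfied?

2170680

Let A_j be the event that the j-th constrained one is fixed. By inclusion-exclusion over the 5 events:
Σ_{j=0}^{5} (-1)^j C(5,j)(10-j)!
= C(5,0)·10! - C(5,1)·9! + C(5,2)·8! - C(5,3)·7! + C(5,4)·6! - C(5,5)·5!
= 3628800 - 1814400 + 403200 - 50400 + 3600 - 120
= 2170680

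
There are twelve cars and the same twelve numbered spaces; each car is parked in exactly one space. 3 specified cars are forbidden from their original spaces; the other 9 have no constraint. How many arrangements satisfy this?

369774720

Inclusion-exclusion on the 3 forbidden self-matches:
Σ_{j=0}^{3} (-1)^j C(3,j)(12-j)!
= C(3,0)·12! - C(3,1)·11! + C(3,2)·10! - C(3,3)·9!
= 479001600 - 119750400 + 10886400 - 362880
= 369774720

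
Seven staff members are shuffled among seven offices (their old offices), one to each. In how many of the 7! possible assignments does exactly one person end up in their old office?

Choose which one of the 7 is fixed: C(7,1) = 7.
The other 6 form a derangement: !6 = 265.
Total: 7 × 265 = 1855.

1855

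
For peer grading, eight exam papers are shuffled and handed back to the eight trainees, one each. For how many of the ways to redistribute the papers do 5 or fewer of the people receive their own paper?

# with exactly i fixed is C(8,i)·!(8-i); sum over i=0..5:
  i=0: C(8,0)·!8 = 1·14833 = 14833
  i=1: C(8,1)·!7 = 8·1854 = 14832
  i=2: C(8,2)·!6 = 28·265 = 7420
  i=3: C(8,3)·!5 = 56·44 = 2464
  i=4: C(8,4)·!4 = 70·9 = 630
  i=5: C(8,5)·!3 = 56·2 = 112
Total = 40291.

40291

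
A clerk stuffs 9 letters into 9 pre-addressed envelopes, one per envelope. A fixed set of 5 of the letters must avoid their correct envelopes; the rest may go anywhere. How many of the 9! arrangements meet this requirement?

Inclusion-exclusion on the 5 forbidden self-matches:
Σ_{j=0}^{5} (-1)^j C(5,j)(9-j)!
= C(5,0)·9! - C(5,1)·8! + C(5,2)·7! - C(5,3)·6! + C(5,4)·5! - C(5,5)·4!
= 362880 - 201600 + 50400 - 7200 + 600 - 24
= 205056

205056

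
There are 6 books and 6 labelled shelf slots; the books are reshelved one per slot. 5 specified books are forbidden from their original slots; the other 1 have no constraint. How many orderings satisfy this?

309

Inclusion-exclusion on the 5 forbidden self-matches:
Σ_{j=0}^{5} (-1)^j C(5,j)(6-j)!
= C(5,0)·6! - C(5,1)·5! + C(5,2)·4! - C(5,3)·3! + C(5,4)·2! - C(5,5)·1!
= 720 - 600 + 240 - 60 + 10 - 1
= 309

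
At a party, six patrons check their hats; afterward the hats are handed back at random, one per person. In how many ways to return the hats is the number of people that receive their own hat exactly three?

Choose which 3 of the 6 are fixed: C(6,3) = 20.
The other 3 form a derangement: !3 = 2.
Total: 20 × 2 = 40.

40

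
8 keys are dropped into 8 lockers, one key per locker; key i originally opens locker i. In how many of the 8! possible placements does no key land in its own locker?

14833

The subfactorial !8 = [8!/e] (nearest integer).
8! = 40320, and 40320/e ≈ 14832.90, so !8 = 14833.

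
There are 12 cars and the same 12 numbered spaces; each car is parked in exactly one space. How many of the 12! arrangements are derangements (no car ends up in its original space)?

176214841

Recurrence: !12 = 12·!11 + (-1)^12.
!12 = 12·14684570 + 1 = 176214841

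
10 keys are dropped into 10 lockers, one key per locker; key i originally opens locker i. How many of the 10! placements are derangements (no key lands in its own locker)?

The subfactorial !10 = [10!/e] (nearest integer).
10! = 3628800, and 3628800/e ≈ 1334960.92, so !10 = 1334961.

1334961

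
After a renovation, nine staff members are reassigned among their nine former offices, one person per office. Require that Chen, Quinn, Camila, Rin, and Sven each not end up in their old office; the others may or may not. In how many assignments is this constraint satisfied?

Inclusion-exclusion on the 5 forbidden self-matches:
Σ_{j=0}^{5} (-1)^j C(5,j)(9-j)!
= C(5,0)·9! - C(5,1)·8! + C(5,2)·7! - C(5,3)·6! + C(5,4)·5! - C(5,5)·4!
= 362880 - 201600 + 50400 - 7200 + 600 - 24
= 205056

205056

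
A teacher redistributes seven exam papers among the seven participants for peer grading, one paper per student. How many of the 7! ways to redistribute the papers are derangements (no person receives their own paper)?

The subfactorial !7 = [7!/e] (nearest integer).
7! = 5040, and 5040/e ≈ 1854.11, so !7 = 1854.

1854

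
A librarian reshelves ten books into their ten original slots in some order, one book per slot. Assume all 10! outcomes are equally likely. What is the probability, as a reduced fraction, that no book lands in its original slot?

16481/44800

Favorable outcomes: !10 = 1334961.
Total outcomes: 10! = 3628800.
Probability = 1334961/3628800 = 16481/44800.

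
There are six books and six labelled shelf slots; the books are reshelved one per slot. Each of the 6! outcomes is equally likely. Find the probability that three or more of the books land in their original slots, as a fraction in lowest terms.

Favorable outcomes: Σ_{i≥3} C(6,i)·!(6-i) = 20·2 + 15·1 + 6·0 + 1·1 = 56.
Total outcomes: 6! = 720.
Probability = 56/720 = 7/90.

7/90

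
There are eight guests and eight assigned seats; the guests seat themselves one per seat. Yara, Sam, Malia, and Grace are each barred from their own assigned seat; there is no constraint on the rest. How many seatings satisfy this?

24024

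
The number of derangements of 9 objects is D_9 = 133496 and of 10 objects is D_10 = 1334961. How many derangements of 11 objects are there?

D_11 = (11-1)·(D_10 + D_9) = 10·(1334961 + 133496) = 10·1468457 = 14684570.

14684570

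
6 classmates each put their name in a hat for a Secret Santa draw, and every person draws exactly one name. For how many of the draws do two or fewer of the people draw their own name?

Sum C(6,i)·!(6-i) for i = 0..2:
  i=0: C(6,0)·!6 = 1·265 = 265
  i=1: C(6,1)·!5 = 6·44 = 264
  i=2: C(6,2)·!4 = 15·9 = 135
Total = 664.

664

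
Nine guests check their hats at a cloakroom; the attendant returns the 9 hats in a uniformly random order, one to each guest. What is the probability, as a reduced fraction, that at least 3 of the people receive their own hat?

29143/362880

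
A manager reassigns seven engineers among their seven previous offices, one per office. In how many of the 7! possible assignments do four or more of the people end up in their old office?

92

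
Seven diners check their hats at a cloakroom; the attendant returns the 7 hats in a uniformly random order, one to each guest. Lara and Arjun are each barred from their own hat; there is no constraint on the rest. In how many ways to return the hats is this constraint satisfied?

3720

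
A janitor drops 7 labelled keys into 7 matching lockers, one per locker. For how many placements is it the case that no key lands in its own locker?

1854

The number of derangements of 7 is !7 = Σ_{k=0}^{7} (-1)^k·7!/k!
= 7! - 7!/1! + 7!/2! - 7!/3! + 7!/4! - 7!/5! + 7!/6! - 7!/7!
= 5040 - 5040 + 2520 - 840 + 210 - 42 + 7 - 1
= 1854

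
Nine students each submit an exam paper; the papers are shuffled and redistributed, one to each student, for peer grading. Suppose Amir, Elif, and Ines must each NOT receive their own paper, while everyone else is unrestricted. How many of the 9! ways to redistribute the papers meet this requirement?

256320

Inclusion-exclusion on the 3 forbidden self-matches:
Σ_{j=0}^{3} (-1)^j C(3,j)(9-j)!
= C(3,0)·9! - C(3,1)·8! + C(3,2)·7! - C(3,3)·6!
= 362880 - 120960 + 15120 - 720
= 256320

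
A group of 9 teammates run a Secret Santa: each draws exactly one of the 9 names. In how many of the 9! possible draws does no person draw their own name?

The subfactorial !9 = [9!/e] (nearest integer).
9! = 362880, and 362880/e ≈ 133496.09, so !9 = 133496.

133496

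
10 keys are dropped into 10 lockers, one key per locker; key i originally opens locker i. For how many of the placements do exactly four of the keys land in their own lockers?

Choose which 4 of the 10 are fixed: C(10,4) = 210.
The other 6 form a derangement: !6 = 265.
Total: 210 × 265 = 55650.

55650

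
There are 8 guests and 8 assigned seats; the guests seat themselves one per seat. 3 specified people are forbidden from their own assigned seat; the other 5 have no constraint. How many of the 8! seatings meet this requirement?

Inclusion-exclusion on the 3 forbidden self-matches:
Σ_{j=0}^{3} (-1)^j C(3,j)(8-j)!
= C(3,0)·8! - C(3,1)·7! + C(3,2)·6! - C(3,3)·5!
= 40320 - 15120 + 2160 - 120
= 27240

27240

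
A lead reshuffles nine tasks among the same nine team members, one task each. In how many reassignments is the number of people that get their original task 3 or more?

Sum C(9,i)·!(9-i) for i = 3..9:
  i=3: C(9,3)·!6 = 84·265 = 22260
  i=4: C(9,4)·!5 = 126·44 = 5544
  i=5: C(9,5)·!4 = 126·9 = 1134
  i=6: C(9,6)·!3 = 84·2 = 168
  i=7: C(9,7)·!2 = 36·1 = 36
  i=8: C(9,8)·!1 = 9·0 = 0
  i=9: C(9,9)·!0 = 1·1 = 1
Total = 29143.

29143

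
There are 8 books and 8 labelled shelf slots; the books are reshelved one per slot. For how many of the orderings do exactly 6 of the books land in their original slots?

28

Pick the 6 fixed positions: C(8,6) = 28 ways.
The remaining 2 must be deranged: !2 = 1.
Total: 28 × 1 = 28.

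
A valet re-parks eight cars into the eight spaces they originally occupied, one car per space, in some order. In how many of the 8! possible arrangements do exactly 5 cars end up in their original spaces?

112

Pick the 5 fixed positions: C(8,5) = 56 ways.
The other 3 form a derangement: !3 = 2.
Total: 56 × 2 = 112.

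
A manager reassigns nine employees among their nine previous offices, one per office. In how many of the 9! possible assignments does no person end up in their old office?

Use !n = n·!(n-1) + (-1)^n.
!9 = 9·14833 - 1 = 133496

133496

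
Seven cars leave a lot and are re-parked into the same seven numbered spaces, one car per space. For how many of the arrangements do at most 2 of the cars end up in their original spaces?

4633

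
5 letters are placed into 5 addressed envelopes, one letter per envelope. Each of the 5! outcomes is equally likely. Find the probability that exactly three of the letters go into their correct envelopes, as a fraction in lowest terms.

1/12

Favorable outcomes: C(5,3)·!2 = 10·1 = 10.
Total outcomes: 5! = 120.
Probability = 10/120 = 1/12.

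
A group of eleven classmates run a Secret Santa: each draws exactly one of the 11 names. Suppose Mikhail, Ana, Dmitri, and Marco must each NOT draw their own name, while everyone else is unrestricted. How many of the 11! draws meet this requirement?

27422640

Let A_j be the event that the j-th constrained one is fixed. By inclusion-exclusion over the 4 events:
Σ_{j=0}^{4} (-1)^j C(4,j)(11-j)!
= C(4,0)·11! - C(4,1)·10! + C(4,2)·9! - C(4,3)·8! + C(4,4)·7!
= 39916800 - 14515200 + 2177280 - 161280 + 5040
= 27422640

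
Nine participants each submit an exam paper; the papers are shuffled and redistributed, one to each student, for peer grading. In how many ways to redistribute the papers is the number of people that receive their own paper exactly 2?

Pick the 2 fixed positions: C(9,2) = 36 ways.
The remaining 7 must be deranged: !7 = 1854.
Total: 36 × 1854 = 66744.

66744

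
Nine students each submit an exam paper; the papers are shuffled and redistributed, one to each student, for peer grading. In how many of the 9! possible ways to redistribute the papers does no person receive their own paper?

133496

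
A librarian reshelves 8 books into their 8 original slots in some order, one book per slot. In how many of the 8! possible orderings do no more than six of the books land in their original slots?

40319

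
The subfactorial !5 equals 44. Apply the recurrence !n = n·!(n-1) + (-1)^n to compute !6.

265

!6 = 6·44 + 1 = 265.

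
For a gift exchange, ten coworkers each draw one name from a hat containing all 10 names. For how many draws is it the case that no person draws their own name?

Recurrence: !10 = 9·(!9 + !8).
!10 = 9·(133496 + 14833) = 9·148329 = 1334961

1334961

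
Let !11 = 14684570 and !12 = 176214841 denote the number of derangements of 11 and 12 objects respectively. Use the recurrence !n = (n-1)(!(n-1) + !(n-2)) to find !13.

2290792932

!13 = (13-1)·(!12 + !11) = 12·(176214841 + 14684570) = 12·190899411 = 2290792932.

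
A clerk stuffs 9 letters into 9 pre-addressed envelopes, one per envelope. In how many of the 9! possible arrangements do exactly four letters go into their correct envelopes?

5544

Pick the 4 fixed positions: C(9,4) = 126 ways.
The other 5 form a derangement: !5 = 44.
Total: 126 × 44 = 5544.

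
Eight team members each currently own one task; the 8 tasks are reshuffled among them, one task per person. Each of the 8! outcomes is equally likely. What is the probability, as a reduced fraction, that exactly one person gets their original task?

103/280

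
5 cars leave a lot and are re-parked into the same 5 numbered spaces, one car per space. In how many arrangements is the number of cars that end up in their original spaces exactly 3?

Choose which 3 of the 5 are fixed: C(5,3) = 10.
The other 2 form a derangement: !2 = 1.
Total: 10 × 1 = 10.

10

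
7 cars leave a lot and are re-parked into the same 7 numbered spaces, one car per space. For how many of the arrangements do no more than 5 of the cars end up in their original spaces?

Sum C(7,i)·!(7-i) for i = 0..5:
  i=0: C(7,0)·!7 = 1·1854 = 1854
  i=1: C(7,1)·!6 = 7·265 = 1855
  i=2: C(7,2)·!5 = 21·44 = 924
  i=3: C(7,3)·!4 = 35·9 = 315
  i=4: C(7,4)·!3 = 35·2 = 70
  i=5: C(7,5)·!2 = 21·1 = 21
Total = 5039.

5039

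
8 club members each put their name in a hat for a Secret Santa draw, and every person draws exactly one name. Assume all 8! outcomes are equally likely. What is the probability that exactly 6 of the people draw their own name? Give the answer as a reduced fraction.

1/1440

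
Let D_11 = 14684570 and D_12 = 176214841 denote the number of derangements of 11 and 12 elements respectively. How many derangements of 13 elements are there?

D_13 = (13-1)·(D_12 + D_11) = 12·(176214841 + 14684570) = 12·190899411 = 2290792932.

2290792932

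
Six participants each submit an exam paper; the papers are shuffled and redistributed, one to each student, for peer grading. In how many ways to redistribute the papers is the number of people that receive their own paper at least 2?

Sum C(6,i)·!(6-i) for i = 2..6:
  i=2: C(6,2)·!4 = 15·9 = 135
  i=3: C(6,3)·!3 = 20·2 = 40
  i=4: C(6,4)·!2 = 15·1 = 15
  i=5: C(6,5)·!1 = 6·0 = 0
  i=6: C(6,6)·!0 = 1·1 = 1
Total = 191.

191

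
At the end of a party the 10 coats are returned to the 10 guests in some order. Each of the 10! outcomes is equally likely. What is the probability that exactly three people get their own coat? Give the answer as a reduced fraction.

103/1680

Favorable outcomes: C(10,3)·!7 = 120·1854 = 222480.
Total outcomes: 10! = 3628800.
Probability = 222480/3628800 = 103/1680.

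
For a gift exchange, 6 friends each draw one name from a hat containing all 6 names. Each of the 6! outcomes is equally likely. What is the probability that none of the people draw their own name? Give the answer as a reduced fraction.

Favorable outcomes: !6 = 265.
Total outcomes: 6! = 720.
Probability = 265/720 = 53/144.

53/144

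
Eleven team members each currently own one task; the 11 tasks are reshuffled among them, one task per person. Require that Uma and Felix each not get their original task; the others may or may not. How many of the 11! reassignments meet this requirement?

33022080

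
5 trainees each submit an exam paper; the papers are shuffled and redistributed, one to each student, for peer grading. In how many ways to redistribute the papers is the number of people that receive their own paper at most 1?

Sum C(5,i)·!(5-i) for i = 0..1:
  i=0: C(5,0)·!5 = 1·44 = 44
  i=1: C(5,1)·!4 = 5·9 = 45
Total = 89.

89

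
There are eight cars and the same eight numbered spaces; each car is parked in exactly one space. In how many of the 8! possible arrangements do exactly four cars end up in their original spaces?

630

Choose which 4 of the 8 are fixed: C(8,4) = 70.
The remaining 4 must be deranged: !4 = 9.
Total: 70 × 9 = 630.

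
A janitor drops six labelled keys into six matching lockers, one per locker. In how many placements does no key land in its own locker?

265

Recurrence: !6 = 5·(!5 + !4).
!6 = 5·(44 + 9) = 5·53 = 265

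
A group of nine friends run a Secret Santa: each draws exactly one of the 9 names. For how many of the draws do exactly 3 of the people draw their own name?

22260

Choose which 3 of the 9 are fixed: C(9,3) = 84.
The other 6 form a derangement: !6 = 265.
Total: 84 × 265 = 22260.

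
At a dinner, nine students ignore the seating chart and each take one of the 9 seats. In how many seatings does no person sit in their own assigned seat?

Use !n = n·!(n-1) + (-1)^n.
!9 = 9·14833 - 1 = 133496

133496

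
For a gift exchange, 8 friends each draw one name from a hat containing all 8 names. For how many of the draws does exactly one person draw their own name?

14832

Pick the single fixed position: C(8,1) = 8 ways.
The other 7 form a derangement: !7 = 1854.
Total: 8 × 1854 = 14832.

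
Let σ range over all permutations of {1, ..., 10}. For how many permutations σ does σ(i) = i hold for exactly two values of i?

667485

Pick the 2 fixed positions: C(10,2) = 45 ways.
The other 8 form a derangement: !8 = 14833.
Total: 45 × 14833 = 667485.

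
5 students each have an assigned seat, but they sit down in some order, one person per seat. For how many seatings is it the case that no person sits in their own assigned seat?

44

Use !n = n·!(n-1) + (-1)^n.
!5 = 5·9 - 1 = 44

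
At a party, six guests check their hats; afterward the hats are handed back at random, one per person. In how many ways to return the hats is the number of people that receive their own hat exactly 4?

15

Choose which 4 of the 6 are fixed: C(6,4) = 15.
The other 2 form a derangement: !2 = 1.
Total: 15 × 1 = 15.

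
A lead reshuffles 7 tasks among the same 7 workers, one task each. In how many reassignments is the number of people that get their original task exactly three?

315

Pick the 3 fixed positions: C(7,3) = 35 ways.
The remaining 4 must be deranged: !4 = 9.
Total: 35 × 9 = 315.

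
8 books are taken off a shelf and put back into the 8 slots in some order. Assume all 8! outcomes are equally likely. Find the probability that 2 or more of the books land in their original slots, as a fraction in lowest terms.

Favorable outcomes: Σ_{i≥2} C(8,i)·!(8-i) = 28·265 + 56·44 + 70·9 + 56·2 + 28·1 + 8·0 + 1·1 = 10655.
Total outcomes: 8! = 40320.
Probability = 10655/40320 = 2131/8064.

2131/8064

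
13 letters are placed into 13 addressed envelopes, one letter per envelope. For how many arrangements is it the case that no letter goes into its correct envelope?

2290792932

The number of derangements of 13 is !13 = Σ_{k=0}^{13} (-1)^k·13!/k!
= 13! - 13!/1! + 13!/2! - 13!/3! + 13!/4! - 13!/5! + 13!/6! - 13!/7! + 13!/8! - 13!/9! + 13!/10! - 13!/11! + 13!/12! - 13!/13!
= 6227020800 - 6227020800 + 3113510400 - 1037836800 + 259459200 - 51891840 + 8648640 - 1235520 + 154440 - 17160 + 1716 - 156 + 13 - 1
= 2290792932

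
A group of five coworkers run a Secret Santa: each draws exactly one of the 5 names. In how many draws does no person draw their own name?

The subfactorial !5 = [5!/e] (nearest integer).
5! = 120, and 120/e ≈ 44.15, so !5 = 44.

44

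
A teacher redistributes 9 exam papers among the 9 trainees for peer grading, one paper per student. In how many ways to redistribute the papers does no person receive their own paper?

133496

The subfactorial !9 = [9!/e] (nearest integer).
9! = 362880, and 362880/e ≈ 133496.09, so !9 = 133496.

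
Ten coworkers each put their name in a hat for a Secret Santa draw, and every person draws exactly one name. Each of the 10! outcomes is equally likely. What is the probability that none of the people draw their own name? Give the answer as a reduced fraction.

16481/44800

Favorable outcomes: !10 = 1334961.
Total outcomes: 10! = 3628800.
Probability = 1334961/3628800 = 16481/44800.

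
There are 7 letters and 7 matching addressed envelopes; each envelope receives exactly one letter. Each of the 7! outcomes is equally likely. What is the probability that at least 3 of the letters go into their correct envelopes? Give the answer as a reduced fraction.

407/5040

Favorable outcomes: Σ_{i≥3} C(7,i)·!(7-i) = 35·9 + 35·2 + 21·1 + 7·0 + 1·1 = 407.
Total outcomes: 7! = 5040.
Probability = 407/5040 = 407/5040.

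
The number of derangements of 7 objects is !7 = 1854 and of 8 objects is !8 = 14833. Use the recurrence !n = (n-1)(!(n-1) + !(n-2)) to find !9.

133496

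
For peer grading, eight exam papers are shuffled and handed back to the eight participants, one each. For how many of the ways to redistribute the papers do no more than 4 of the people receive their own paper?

Sum C(8,i)·!(8-i) for i = 0..4:
  i=0: C(8,0)·!8 = 1·14833 = 14833
  i=1: C(8,1)·!7 = 8·1854 = 14832
  i=2: C(8,2)·!6 = 28·265 = 7420
  i=3: C(8,3)·!5 = 56·44 = 2464
  i=4: C(8,4)·!4 = 70·9 = 630
Total = 40179.

40179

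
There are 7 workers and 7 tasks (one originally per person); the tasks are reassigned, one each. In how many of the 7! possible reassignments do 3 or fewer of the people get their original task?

4948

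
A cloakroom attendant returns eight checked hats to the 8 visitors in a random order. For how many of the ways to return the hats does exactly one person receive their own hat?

Pick the single fixed position: C(8,1) = 8 ways.
The remaining 7 must be deranged: !7 = 1854.
Total: 8 × 1854 = 14832.

14832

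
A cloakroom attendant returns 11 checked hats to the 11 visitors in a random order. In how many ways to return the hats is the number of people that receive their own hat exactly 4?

611820

Choose which 4 of the 11 are fixed: C(11,4) = 330.
The other 7 form a derangement: !7 = 1854.
Total: 330 × 1854 = 611820.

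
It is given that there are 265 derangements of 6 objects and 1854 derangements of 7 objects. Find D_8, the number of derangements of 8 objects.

D_8 = (8-1)·(D_7 + D_6) = 7·(1854 + 265) = 7·2119 = 14833.

14833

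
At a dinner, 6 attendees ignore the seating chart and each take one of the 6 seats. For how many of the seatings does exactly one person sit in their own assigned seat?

264

Pick the single fixed position: C(6,1) = 6 ways.
The other 5 form a derangement: !5 = 44.
Total: 6 × 44 = 264.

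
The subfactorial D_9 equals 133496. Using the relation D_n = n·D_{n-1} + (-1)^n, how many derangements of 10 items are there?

1334961

D_10 = 10·133496 + 1 = 1334961.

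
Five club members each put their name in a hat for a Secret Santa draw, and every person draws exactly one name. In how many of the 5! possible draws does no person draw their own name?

Use !n = n·!(n-1) + (-1)^n.
!5 = 5·9 - 1 = 44

44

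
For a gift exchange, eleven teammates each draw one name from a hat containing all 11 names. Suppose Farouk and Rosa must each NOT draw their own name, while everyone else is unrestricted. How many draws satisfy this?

33022080

Inclusion-exclusion on the 2 forbidden self-matches:
Σ_{j=0}^{2} (-1)^j C(2,j)(11-j)!
= C(2,0)·11! - C(2,1)·10! + C(2,2)·9!
= 39916800 - 7257600 + 362880
= 33022080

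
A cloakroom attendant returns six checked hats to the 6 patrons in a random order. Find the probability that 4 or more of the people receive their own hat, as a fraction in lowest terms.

Favorable outcomes: Σ_{i≥4} C(6,i)·!(6-i) = 15·1 + 6·0 + 1·1 = 16.
Total outcomes: 6! = 720.
Probability = 16/720 = 1/45.

1/45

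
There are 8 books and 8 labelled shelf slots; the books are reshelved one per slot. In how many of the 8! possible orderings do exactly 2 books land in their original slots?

Pick the 2 fixed positions: C(8,2) = 28 ways.
The other 6 form a derangement: !6 = 265.
Total: 28 × 265 = 7420.

7420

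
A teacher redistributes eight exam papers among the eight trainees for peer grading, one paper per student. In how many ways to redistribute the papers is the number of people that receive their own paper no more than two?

37085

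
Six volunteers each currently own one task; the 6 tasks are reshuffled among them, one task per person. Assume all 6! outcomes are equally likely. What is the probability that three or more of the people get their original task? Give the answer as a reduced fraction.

7/90

Favorable outcomes: Σ_{i≥3} C(6,i)·!(6-i) = 20·2 + 15·1 + 6·0 + 1·1 = 56.
Total outcomes: 6! = 720.
Probability = 56/720 = 7/90.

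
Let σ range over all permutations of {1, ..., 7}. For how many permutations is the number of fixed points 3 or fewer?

# with exactly i fixed is C(7,i)·!(7-i); sum over i=0..3:
  i=0: C(7,0)·!7 = 1·1854 = 1854
  i=1: C(7,1)·!6 = 7·265 = 1855
  i=2: C(7,2)·!5 = 21·44 = 924
  i=3: C(7,3)·!4 = 35·9 = 315
Total = 4948.

4948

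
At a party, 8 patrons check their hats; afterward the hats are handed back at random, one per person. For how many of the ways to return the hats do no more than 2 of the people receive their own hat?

37085

# with exactly i fixed is C(8,i)·!(8-i); sum over i=0..2:
  i=0: C(8,0)·!8 = 1·14833 = 14833
  i=1: C(8,1)·!7 = 8·1854 = 14832
  i=2: C(8,2)·!6 = 28·265 = 7420
Total = 37085.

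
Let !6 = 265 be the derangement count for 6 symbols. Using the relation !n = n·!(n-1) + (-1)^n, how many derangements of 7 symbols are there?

!7 = 7·265 - 1 = 1854.

1854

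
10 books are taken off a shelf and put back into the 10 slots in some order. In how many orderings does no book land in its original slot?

1334961

By inclusion-exclusion, !10 = Σ (-1)^k · 10!/k! for k=0..10
= 10! - 10!/1! + 10!/2! - 10!/3! + 10!/4! - 10!/5! + 10!/6! - 10!/7! + 10!/8! - 10!/9! + 10!/10!
= 3628800 - 3628800 + 1814400 - 604800 + 151200 - 30240 + 5040 - 720 + 90 - 10 + 1
= 1334961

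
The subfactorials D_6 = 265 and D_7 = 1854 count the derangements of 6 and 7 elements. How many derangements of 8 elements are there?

14833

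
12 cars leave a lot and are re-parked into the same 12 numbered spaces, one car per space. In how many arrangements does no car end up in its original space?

176214841

!12 = 12! · Σ_{k=0}^{12} (-1)^k/k!
= 12! - 12!/1! + 12!/2! - 12!/3! + 12!/4! - 12!/5! + 12!/6! - 12!/7! + 12!/8! - 12!/9! + 12!/10! - 12!/11! + 12!/12!
= 479001600 - 479001600 + 239500800 - 79833600 + 19958400 - 3991680 + 665280 - 95040 + 11880 - 1320 + 132 - 12 + 1
= 176214841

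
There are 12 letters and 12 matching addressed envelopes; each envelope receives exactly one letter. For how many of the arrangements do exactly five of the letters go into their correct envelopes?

1468368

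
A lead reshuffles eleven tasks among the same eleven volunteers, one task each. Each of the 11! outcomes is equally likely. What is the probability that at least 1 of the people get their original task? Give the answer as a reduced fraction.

Favorable outcomes: Σ_{i≥1} C(11,i)·!(11-i) = 11·1334961 + 55·133496 + 165·14833 + 330·1854 + 462·265 + 462·44 + 330·9 + 165·2 + 55·1 + 11·0 + 1·1 = 25232230.
Total outcomes: 11! = 39916800.
Probability = 25232230/39916800 = 2523223/3991680.

2523223/3991680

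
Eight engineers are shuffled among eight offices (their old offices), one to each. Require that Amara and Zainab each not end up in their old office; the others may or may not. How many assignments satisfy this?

30960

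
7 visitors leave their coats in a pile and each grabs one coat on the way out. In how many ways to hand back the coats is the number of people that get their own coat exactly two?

Choose which 2 of the 7 are fixed: C(7,2) = 21.
The remaining 5 must be deranged: !5 = 44.
Total: 21 × 44 = 924.

924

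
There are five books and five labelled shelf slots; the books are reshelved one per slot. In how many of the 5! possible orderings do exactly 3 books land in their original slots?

Pick the 3 fixed positions: C(5,3) = 10 ways.
The remaining 2 must be deranged: !2 = 1.
Total: 10 × 1 = 10.

10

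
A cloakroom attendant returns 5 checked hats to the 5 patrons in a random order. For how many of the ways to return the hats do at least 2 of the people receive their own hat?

31

Sum C(5,i)·!(5-i) for i = 2..5:
  i=2: C(5,2)·!3 = 10·2 = 20
  i=3: C(5,3)·!2 = 10·1 = 10
  i=4: C(5,4)·!1 = 5·0 = 0
  i=5: C(5,5)·!0 = 1·1 = 1
Total = 31.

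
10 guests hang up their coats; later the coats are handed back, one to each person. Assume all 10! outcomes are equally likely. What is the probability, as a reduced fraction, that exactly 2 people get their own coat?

2119/11520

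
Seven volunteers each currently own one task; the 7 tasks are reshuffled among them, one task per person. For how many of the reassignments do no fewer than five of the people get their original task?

22

# with exactly i fixed is C(7,i)·!(7-i); sum over i=5..7:
  i=5: C(7,5)·!2 = 21·1 = 21
  i=6: C(7,6)·!1 = 7·0 = 0
  i=7: C(7,7)·!0 = 1·1 = 1
Total = 22.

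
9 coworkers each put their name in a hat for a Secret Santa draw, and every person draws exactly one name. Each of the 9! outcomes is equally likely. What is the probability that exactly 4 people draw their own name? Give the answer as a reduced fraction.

11/720

Favorable outcomes: C(9,4)·!5 = 126·44 = 5544.
Total outcomes: 9! = 362880.
Probability = 5544/362880 = 11/720.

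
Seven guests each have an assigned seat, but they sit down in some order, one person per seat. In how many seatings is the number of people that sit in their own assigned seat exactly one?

1855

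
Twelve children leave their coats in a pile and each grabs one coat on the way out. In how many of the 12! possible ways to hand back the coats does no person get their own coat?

176214841

!12 is the nearest integer to 12!/e.
12! = 479001600, and 479001600/e ≈ 176214840.93, so !12 = 176214841.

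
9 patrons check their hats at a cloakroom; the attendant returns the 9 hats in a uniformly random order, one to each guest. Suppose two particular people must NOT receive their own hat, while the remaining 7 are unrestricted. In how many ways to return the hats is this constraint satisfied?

287280

Inclusion-exclusion on the 2 forbidden self-matches:
Σ_{j=0}^{2} (-1)^j C(2,j)(9-j)!
= C(2,0)·9! - C(2,1)·8! + C(2,2)·7!
= 362880 - 80640 + 5040
= 287280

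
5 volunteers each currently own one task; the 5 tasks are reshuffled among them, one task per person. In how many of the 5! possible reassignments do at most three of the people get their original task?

Sum C(5,i)·!(5-i) for i = 0..3:
  i=0: C(5,0)·!5 = 1·44 = 44
  i=1: C(5,1)·!4 = 5·9 = 45
  i=2: C(5,2)·!3 = 10·2 = 20
  i=3: C(5,3)·!2 = 10·1 = 10
Total = 119.

119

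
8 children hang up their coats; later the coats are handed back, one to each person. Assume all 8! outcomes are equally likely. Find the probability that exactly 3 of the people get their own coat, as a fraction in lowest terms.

Favorable outcomes: C(8,3)·!5 = 56·44 = 2464.
Total outcomes: 8! = 40320.
Probability = 2464/40320 = 11/180.

11/180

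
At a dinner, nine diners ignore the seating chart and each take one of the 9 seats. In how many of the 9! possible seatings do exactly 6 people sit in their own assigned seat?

168

Pick the 6 fixed positions: C(9,6) = 84 ways.
The other 3 form a derangement: !3 = 2.
Total: 84 × 2 = 168.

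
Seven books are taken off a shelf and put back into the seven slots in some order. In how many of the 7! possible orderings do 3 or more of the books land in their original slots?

407

Sum C(7,i)·!(7-i) for i = 3..7:
  i=3: C(7,3)·!4 = 35·9 = 315
  i=4: C(7,4)·!3 = 35·2 = 70
  i=5: C(7,5)·!2 = 21·1 = 21
  i=6: C(7,6)·!1 = 7·0 = 0
  i=7: C(7,7)·!0 = 1·1 = 1
Total = 407.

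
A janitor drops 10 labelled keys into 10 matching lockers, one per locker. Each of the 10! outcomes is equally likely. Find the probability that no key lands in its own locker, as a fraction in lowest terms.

16481/44800

Favorable outcomes: !10 = 1334961.
Total outcomes: 10! = 3628800.
Probability = 1334961/3628800 = 16481/44800.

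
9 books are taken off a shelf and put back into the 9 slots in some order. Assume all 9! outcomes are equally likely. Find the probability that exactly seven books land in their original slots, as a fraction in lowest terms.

1/10080

Favorable outcomes: C(9,7)·!2 = 36·1 = 36.
Total outcomes: 9! = 362880.
Probability = 36/362880 = 1/10080.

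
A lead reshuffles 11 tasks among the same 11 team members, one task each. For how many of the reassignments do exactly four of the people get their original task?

611820

Choose which 4 of the 11 are fixed: C(11,4) = 330.
The remaining 7 must be deranged: !7 = 1854.
Total: 330 × 1854 = 611820.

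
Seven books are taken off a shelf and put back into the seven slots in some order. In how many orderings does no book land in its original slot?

Use !n = n·!(n-1) + (-1)^n.
!7 = 7·265 - 1 = 1854

1854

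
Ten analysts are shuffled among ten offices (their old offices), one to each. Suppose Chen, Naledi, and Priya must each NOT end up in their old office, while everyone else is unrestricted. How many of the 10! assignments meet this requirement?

Inclusion-exclusion on the 3 forbidden self-matches:
Σ_{j=0}^{3} (-1)^j C(3,j)(10-j)!
= C(3,0)·10! - C(3,1)·9! + C(3,2)·8! - C(3,3)·7!
= 3628800 - 1088640 + 120960 - 5040
= 2656080

2656080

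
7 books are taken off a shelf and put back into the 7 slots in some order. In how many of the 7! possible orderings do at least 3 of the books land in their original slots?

407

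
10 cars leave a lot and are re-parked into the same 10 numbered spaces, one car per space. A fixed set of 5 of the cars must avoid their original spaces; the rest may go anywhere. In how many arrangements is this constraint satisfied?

2170680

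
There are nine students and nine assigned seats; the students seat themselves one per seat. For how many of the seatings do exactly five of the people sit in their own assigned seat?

Choose which 5 of the 9 are fixed: C(9,5) = 126.
The other 4 form a derangement: !4 = 9.
Total: 126 × 9 = 1134.

1134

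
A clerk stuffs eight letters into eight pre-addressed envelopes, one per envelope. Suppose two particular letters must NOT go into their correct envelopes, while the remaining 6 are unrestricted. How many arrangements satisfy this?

30960

Inclusion-exclusion on the 2 forbidden self-matches:
Σ_{j=0}^{2} (-1)^j C(2,j)(8-j)!
= C(2,0)·8! - C(2,1)·7! + C(2,2)·6!
= 40320 - 10080 + 720
= 30960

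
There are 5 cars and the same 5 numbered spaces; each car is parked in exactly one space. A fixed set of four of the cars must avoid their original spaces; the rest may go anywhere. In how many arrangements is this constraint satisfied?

Inclusion-exclusion on the 4 forbidden self-matches:
Σ_{j=0}^{4} (-1)^j C(4,j)(5-j)!
= C(4,0)·5! - C(4,1)·4! + C(4,2)·3! - C(4,3)·2! + C(4,4)·1!
= 120 - 96 + 36 - 8 + 1
= 53

53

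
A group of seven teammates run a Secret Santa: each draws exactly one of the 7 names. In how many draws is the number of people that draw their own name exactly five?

Pick the 5 fixed positions: C(7,5) = 21 ways.
The remaining 2 must be deranged: !2 = 1.
Total: 21 × 1 = 21.

21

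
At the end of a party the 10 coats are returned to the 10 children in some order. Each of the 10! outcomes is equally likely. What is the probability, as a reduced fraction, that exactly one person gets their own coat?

16687/45360

Favorable outcomes: C(10,1)·!9 = 10·133496 = 1334960.
Total outcomes: 10! = 3628800.
Probability = 1334960/3628800 = 16687/45360.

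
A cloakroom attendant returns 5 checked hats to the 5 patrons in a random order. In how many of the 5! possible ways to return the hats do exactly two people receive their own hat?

Pick the 2 fixed positions: C(5,2) = 10 ways.
The other 3 form a derangement: !3 = 2.
Total: 10 × 2 = 20.

20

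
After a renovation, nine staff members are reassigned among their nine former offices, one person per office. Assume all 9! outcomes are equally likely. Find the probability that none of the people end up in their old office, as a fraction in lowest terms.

16687/45360

Favorable outcomes: !9 = 133496.
Total outcomes: 9! = 362880.
Probability = 133496/362880 = 16687/45360.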